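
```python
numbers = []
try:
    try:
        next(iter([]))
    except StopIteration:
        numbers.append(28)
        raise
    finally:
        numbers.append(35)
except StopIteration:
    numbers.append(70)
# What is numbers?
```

Step-by-step execution trace:
1. Inner try: `next(iter([]))` raises StopIteration.
2. Inner `except StopIteration` matches → `numbers.append(28)` → numbers = [28].
3. bare `raise` re-raises StopIteration.
4. Inner `finally` runs during unwinding: `numbers.append(35)` → numbers = [28, 35].
5. Outer `except StopIteration` matches → `numbers.append(70)` → numbers = [28, 35, 70].
Result: [28, 35, 70]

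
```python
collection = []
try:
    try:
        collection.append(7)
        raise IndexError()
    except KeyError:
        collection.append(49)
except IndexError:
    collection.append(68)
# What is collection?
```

Step-by-step execution trace:
1. Inner try: `collection.append(7)` → collection = [7].
2. `raise IndexError()` raises IndexError.
3. Inner `except KeyError` does not match IndexError; exception propagates to outer try.
4. Outer `except IndexError` matches → `collection.append(68)` → collection = [7, 68].
Result: [7, 68]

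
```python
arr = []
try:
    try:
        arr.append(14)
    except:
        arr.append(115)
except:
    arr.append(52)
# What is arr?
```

Step-by-step execution trace:
1. Inner try: `arr.append(14)` → arr = [14]. No exception raised.
2. Inner `except` is skipped.
3. Inner try completes normally; outer `except` is skipped.
Result: [14]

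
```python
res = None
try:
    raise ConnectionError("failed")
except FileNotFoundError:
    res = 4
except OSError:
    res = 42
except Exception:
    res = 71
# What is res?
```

Step-by-step execution trace:
1. `raise ConnectionError(...)` raises ConnectionError.
2. `except FileNotFoundError` does not match (ConnectionError is not a subclass of FileNotFoundError); skipped.
3. `except OSError` matches (ConnectionError is a subclass of OSError) → res = 42.
4. `except Exception` is not reached.
Result: 42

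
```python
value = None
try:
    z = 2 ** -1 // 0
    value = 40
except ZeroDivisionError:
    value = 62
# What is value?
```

Step-by-step execution trace:
1. `z = 2 ** -1 // 0` raises ZeroDivisionError.
2. `value = 40` is not reached.
3. `except ZeroDivisionError` matches → value = 62.
Result: 62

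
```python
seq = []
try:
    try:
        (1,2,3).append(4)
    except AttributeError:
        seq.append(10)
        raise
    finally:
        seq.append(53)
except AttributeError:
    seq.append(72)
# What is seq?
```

Step-by-step execution trace:
1. Inner try: `(1,2,3).append(4)` raises AttributeError.
2. Inner `except AttributeError` matches → `seq.append(10)` → seq = [10].
3. bare `raise` re-raises AttributeError.
4. Inner `finally` runs during unwinding: `seq.append(53)` → seq = [10, 53].
5. Outer `except AttributeError` matches → `seq.append(72)` → seq = [10, 53, 72].
Result: [10, 53, 72]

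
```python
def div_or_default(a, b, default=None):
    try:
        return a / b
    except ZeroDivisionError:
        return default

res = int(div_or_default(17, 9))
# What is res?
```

Step-by-step execution trace:
1. `div_or_default(17, 9)` enters try: `return 17 / 9` → returns 1.8888888888888888. No exception raised.
2. `except ZeroDivisionError` is skipped.
3. `int(1.8888888888888888)` → 1 → res = 1.
Result: 1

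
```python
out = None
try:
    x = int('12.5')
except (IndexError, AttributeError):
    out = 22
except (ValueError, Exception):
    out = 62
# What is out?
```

Step-by-step execution trace:
1. `x = int('12.5')` raises ValueError.
2. `except (IndexError, AttributeError)` does not match ValueError; skipped.
3. `except (ValueError, Exception)` matches (ValueError is in the tuple) → out = 62.
Result: 62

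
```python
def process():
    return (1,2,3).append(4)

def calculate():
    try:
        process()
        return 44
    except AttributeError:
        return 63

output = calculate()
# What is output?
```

Step-by-step execution trace:
1. `calculate()` calls `process()`.
2. `process()` evaluates `(1,2,3).append(4)`, which raises AttributeError; it propagates to the caller.
3. `return 44` is not reached.
4. `except AttributeError` in calculate matches → returns 63.
5. output = 63.
Result: 63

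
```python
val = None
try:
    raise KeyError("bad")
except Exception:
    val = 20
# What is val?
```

Step-by-step execution trace:
1. `raise KeyError(...)` raises KeyError.
2. `except Exception` matches (KeyError is a subclass of Exception) → val = 20.
Result: 20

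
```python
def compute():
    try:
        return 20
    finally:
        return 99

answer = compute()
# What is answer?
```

Step-by-step execution trace:
1. `compute()` enters try: `return 20` sets pending return value 20.
2. Before returning, `finally: return 99` runs and overrides the pending return.
3. compute() returns 99 → answer = 99.
Result: 99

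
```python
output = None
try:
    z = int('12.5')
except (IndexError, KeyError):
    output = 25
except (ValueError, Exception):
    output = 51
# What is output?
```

Step-by-step execution trace:
1. `z = int('12.5')` raises ValueError.
2. `except (IndexError, KeyError)` does not match ValueError; skipped.
3. `except (ValueError, Exception)` matches (ValueError is in the tuple) → output = 51.
Result: 51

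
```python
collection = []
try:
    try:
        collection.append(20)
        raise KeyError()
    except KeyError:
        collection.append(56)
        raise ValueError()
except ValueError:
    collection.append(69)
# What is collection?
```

Step-by-step execution trace:
1. Inner try: `collection.append(20)` → collection = [20].
2. `raise KeyError()` raises KeyError.
3. Inner `except KeyError` matches → `collection.append(56)` → collection = [20, 56].
4. `raise ValueError()` raises ValueError; propagates to outer try.
5. Outer `except ValueError` matches → `collection.append(69)` → collection = [20, 56, 69].
Result: [20, 56, 69]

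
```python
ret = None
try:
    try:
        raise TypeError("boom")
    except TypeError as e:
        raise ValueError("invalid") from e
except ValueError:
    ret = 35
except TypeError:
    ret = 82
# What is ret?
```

Step-by-step execution trace:
1. Inner try raises TypeError; inner `except TypeError as e` catches it.
2. `raise ValueError(...) from e` raises ValueError (TypeError is attached as __cause__, but only ValueError is active).
3. Outer `except ValueError` matches → ret = 35.
4. `except TypeError` is not reached.
Result: 35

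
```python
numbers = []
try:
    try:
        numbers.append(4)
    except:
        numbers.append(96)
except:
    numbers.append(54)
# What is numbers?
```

Step-by-step execution trace:
1. Inner try: `numbers.append(4)` → numbers = [4]. No exception raised.
2. Inner `except` is skipped.
3. Inner try completes normally; outer `except` is skipped.
Result: [4]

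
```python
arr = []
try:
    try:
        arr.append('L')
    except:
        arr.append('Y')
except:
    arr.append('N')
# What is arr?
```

Step-by-step execution trace:
1. Inner try: `arr.append('L')` → arr = ['L']. No exception raised.
2. Inner `except` is skipped.
3. Inner try completes normally; outer `except` is skipped.
Result: ['L']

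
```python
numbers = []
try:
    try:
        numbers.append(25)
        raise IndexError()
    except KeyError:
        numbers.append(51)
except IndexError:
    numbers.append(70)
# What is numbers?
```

Step-by-step execution trace:
1. Inner try: `numbers.append(25)` → numbers = [25].
2. `raise IndexError()` raises IndexError.
3. Inner `except KeyError` does not match IndexError; exception propagates to outer try.
4. Outer `except IndexError` matches → `numbers.append(70)` → numbers = [25, 70].
Result: [25, 70]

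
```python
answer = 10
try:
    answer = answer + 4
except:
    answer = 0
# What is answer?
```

Step-by-step execution trace:
1. answer starts at 10.
2. try: `answer = answer + 4` → answer = 14. No exception raised.
3. `except` is skipped.
Result: 14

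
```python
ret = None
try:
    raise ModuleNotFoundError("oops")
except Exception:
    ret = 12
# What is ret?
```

Step-by-step execution trace:
1. `raise ModuleNotFoundError(...)` raises ModuleNotFoundError.
2. `except Exception` matches (ModuleNotFoundError is a subclass of Exception) → ret = 12.
Result: 12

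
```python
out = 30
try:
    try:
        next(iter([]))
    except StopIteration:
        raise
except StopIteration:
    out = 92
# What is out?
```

Step-by-step execution trace:
1. Inner try: `next(iter([]))` raises StopIteration.
2. Inner `except StopIteration` matches; bare `raise` re-raises the same StopIteration.
3. Outer `except StopIteration` matches → out = 92.
Result: 92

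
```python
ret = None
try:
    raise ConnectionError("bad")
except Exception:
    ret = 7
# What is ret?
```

Step-by-step execution trace:
1. `raise ConnectionError(...)` raises ConnectionError.
2. `except Exception` matches (ConnectionError is a subclass of Exception) → ret = 7.
Result: 7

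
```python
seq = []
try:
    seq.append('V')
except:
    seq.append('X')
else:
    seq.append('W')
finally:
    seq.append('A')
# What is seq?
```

Step-by-step execution trace:
1. try: `seq.append('V')` → seq = ['V']. No exception raised.
2. `except` is skipped.
3. `else` runs: `seq.append('W')` → seq = ['V', 'W'].
4. `finally` always runs: `seq.append('A')` → seq = ['V', 'W', 'A'].
Result: ['V', 'W', 'A']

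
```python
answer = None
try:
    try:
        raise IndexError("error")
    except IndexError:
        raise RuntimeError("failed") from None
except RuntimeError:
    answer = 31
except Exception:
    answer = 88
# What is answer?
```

Step-by-step execution trace:
1. Inner try raises IndexError; inner `except IndexError` catches it.
2. `raise RuntimeError(...) from None` raises RuntimeError (from None suppresses __context__, but the active exception is still RuntimeError).
3. Outer `except RuntimeError` matches → answer = 31.
4. `except Exception` is not reached.
Result: 31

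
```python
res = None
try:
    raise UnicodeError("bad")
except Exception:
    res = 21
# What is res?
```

Step-by-step execution trace:
1. `raise UnicodeError(...)` raises UnicodeError.
2. `except Exception` matches (UnicodeError is a subclass of Exception) → res = 21.
Result: 21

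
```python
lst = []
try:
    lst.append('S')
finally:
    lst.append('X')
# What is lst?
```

Step-by-step execution trace:
1. try: `lst.append('S')` → lst = ['S'].
2. The try body completes without raising.
3. finally always runs: `lst.append('X')` → lst = ['S', 'X'].
Result: ['S', 'X']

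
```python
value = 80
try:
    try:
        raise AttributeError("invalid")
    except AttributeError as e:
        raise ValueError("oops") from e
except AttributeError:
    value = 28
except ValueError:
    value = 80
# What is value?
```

Step-by-step execution trace:
1. Inner try raises AttributeError; inner `except AttributeError as e` catches it.
2. `raise ValueError(...) from e` raises ValueError (AttributeError is attached as __cause__, but only ValueError is active).
3. Outer `except AttributeError` does not match ValueError; skipped.
4. Outer `except ValueError` matches → value = 80.
Result: 80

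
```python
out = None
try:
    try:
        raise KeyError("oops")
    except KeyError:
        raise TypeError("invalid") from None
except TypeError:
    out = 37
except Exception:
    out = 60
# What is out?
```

Step-by-step execution trace:
1. Inner try raises KeyError; inner `except KeyError` catches it.
2. `raise TypeError(...) from None` raises TypeError (from None suppresses __context__, but the active exception is still TypeError).
3. Outer `except TypeError` matches → out = 37.
4. `except Exception` is not reached.
Result: 37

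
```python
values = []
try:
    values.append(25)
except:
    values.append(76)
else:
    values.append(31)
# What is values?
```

Step-by-step execution trace:
1. try: `values.append(25)` → values = [25]. No exception raised.
2. `except` is skipped.
3. `else` runs (try completed without exception): `values.append(31)` → values = [25, 31].
Result: [25, 31]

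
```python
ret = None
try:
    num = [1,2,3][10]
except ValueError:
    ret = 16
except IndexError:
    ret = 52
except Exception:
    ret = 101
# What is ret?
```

Step-by-step execution trace:
1. `num = [1,2,3][10]` raises IndexError.
2. `except ValueError` does not match IndexError; skipped.
3. `except IndexError` matches → ret = 52.
4. Remaining except clauses are skipped.
Result: 52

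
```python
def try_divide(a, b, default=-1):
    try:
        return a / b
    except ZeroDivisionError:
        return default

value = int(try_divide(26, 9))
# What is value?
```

Step-by-step execution trace:
1. `try_divide(26, 9)` enters try: `return 26 / 9` → returns 2.888888888888889. No exception raised.
2. `except ZeroDivisionError` is skipped.
3. `int(2.888888888888889)` → 2 → value = 2.
Result: 2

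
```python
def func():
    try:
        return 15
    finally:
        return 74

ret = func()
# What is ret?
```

Step-by-step execution trace:
1. `func()` enters try: `return 15` sets pending return value 15.
2. Before returning, `finally: return 74` runs and overrides the pending return.
3. func() returns 74 → ret = 74.
Result: 74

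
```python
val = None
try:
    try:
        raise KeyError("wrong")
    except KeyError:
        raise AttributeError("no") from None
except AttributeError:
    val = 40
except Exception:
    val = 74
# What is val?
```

Step-by-step execution trace:
1. Inner try raises KeyError; inner `except KeyError` catches it.
2. `raise AttributeError(...) from None` raises AttributeError (from None suppresses __context__, but the active exception is still AttributeError).
3. Outer `except AttributeError` matches → val = 40.
4. `except Exception` is not reached.
Result: 40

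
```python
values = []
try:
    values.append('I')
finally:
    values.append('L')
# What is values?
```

Step-by-step execution trace:
1. try: `values.append('I')` → values = ['I'].
2. The try body completes without raising.
3. finally always runs: `values.append('L')` → values = ['I', 'L'].
Result: ['I', 'L']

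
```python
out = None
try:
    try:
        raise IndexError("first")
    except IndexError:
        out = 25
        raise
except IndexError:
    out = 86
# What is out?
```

Step-by-step execution trace:
1. Inner try: `raise IndexError("first")` raises IndexError.
2. Inner `except IndexError` matches → out = 25.
3. bare `raise` re-raises the same IndexError.
4. Outer `except IndexError` matches → out = 86.
Result: 86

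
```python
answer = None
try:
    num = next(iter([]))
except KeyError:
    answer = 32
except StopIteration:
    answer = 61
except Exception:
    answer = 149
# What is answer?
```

Step-by-step execution trace:
1. `num = next(iter([]))` raises StopIteration.
2. `except KeyError` does not match StopIteration; skipped.
3. `except StopIteration` matches → answer = 61.
4. Remaining except clauses are skipped.
Result: 61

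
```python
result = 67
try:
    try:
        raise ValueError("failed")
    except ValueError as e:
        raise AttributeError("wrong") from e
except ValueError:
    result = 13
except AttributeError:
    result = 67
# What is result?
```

Step-by-step execution trace:
1. Inner try raises ValueError; inner `except ValueError as e` catches it.
2. `raise AttributeError(...) from e` raises AttributeError (ValueError is attached as __cause__, but only AttributeError is active).
3. Outer `except ValueError` does not match AttributeError; skipped.
4. Outer `except AttributeError` matches → result = 67.
Result: 67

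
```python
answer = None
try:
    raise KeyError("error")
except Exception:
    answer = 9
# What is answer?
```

Step-by-step execution trace:
1. `raise KeyError(...)` raises KeyError.
2. `except Exception` matches (KeyError is a subclass of Exception) → answer = 9.
Result: 9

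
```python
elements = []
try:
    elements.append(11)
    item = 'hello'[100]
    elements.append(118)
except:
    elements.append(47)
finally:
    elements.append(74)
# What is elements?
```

Step-by-step execution trace:
1. try: `elements.append(11)` → elements = [11].
2. `item = 'hello'[100]` raises IndexError; `elements.append(118)` is not reached.
3. bare `except` matches → `elements.append(47)` → elements = [11, 47].
4. finally always runs: `elements.append(74)` → elements = [11, 47, 74].
Result: [11, 47, 74]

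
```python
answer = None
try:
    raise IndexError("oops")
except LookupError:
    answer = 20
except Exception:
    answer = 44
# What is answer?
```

Step-by-step execution trace:
1. `raise IndexError(...)` raises IndexError.
2. `except LookupError` matches (IndexError is a subclass of LookupError) → answer = 20.
3. `except Exception` is not reached.
Result: 20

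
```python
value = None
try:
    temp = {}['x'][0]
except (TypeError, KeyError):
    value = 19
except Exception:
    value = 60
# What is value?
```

Step-by-step execution trace:
1. `temp = {}['x'][0]` raises KeyError.
2. `except (TypeError, KeyError)` matches (KeyError is in the tuple) → value = 19.
3. `except Exception` is not reached.
Result: 19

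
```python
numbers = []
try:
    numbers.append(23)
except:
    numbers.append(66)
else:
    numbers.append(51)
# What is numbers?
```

Step-by-step execution trace:
1. try: `numbers.append(23)` → numbers = [23]. No exception raised.
2. `except` is skipped.
3. `else` runs (try completed without exception): `numbers.append(51)` → numbers = [23, 51].
Result: [23, 51]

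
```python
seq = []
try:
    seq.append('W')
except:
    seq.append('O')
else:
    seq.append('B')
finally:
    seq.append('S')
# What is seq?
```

Step-by-step execution trace:
1. try: `seq.append('W')` → seq = ['W']. No exception raised.
2. `except` is skipped.
3. `else` runs: `seq.append('B')` → seq = ['W', 'B'].
4. `finally` always runs: `seq.append('S')` → seq = ['W', 'B', 'S'].
Result: ['W', 'B', 'S']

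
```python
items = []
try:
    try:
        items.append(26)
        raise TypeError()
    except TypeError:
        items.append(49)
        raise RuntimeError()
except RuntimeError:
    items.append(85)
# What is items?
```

Step-by-step execution trace:
1. Inner try: `items.append(26)` → items = [26].
2. `raise TypeError()` raises TypeError.
3. Inner `except TypeError` matches → `items.append(49)` → items = [26, 49].
4. `raise RuntimeError()` raises RuntimeError; propagates to outer try.
5. Outer `except RuntimeError` matches → `items.append(85)` → items = [26, 49, 85].
Result: [26, 49, 85]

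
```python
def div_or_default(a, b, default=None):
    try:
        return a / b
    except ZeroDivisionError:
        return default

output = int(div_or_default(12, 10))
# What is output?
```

Step-by-step execution trace:
1. `div_or_default(12, 10)` enters try: `return 12 / 10` → returns 1.2. No exception raised.
2. `except ZeroDivisionError` is skipped.
3. `int(1.2)` → 1 → output = 1.
Result: 1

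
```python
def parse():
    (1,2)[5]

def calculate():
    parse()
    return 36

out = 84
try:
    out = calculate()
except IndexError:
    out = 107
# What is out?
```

Step-by-step execution trace:
1. out starts at 84.
2. try: `calculate()` calls `parse()`.
3. `parse()` evaluates `(1,2)[5]`, which raises IndexError; it propagates through calculate (uncaught).
4. `return 36` in calculate is not reached; the assignment to out does not complete.
5. `except IndexError` matches → out = 107.
Result: 107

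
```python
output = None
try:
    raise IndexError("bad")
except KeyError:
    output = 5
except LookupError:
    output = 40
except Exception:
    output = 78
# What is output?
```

Step-by-step execution trace:
1. `raise IndexError(...)` raises IndexError.
2. `except KeyError` does not match (IndexError is not a subclass of KeyError); skipped.
3. `except LookupError` matches (IndexError is a subclass of LookupError) → output = 40.
4. `except Exception` is not reached.
Result: 40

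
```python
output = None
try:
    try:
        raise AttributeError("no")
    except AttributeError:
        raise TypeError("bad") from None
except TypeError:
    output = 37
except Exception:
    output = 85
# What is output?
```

Step-by-step execution trace:
1. Inner try raises AttributeError; inner `except AttributeError` catches it.
2. `raise TypeError(...) from None` raises TypeError (from None suppresses __context__, but the active exception is still TypeError).
3. Outer `except TypeError` matches → output = 37.
4. `except Exception` is not reached.
Result: 37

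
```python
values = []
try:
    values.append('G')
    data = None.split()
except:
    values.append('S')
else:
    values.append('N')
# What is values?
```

Step-by-step execution trace:
1. try: `values.append('G')` → values = ['G'].
2. `data = None.split()` raises AttributeError.
3. bare `except` matches → `values.append('S')` → values = ['G', 'S'].
4. `else` is skipped (an exception was raised).
Result: ['G', 'S']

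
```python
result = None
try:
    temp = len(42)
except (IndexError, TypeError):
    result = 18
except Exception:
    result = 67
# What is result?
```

Step-by-step execution trace:
1. `temp = len(42)` raises TypeError.
2. `except (IndexError, TypeError)` matches (TypeError is in the tuple) → result = 18.
3. `except Exception` is not reached.
Result: 18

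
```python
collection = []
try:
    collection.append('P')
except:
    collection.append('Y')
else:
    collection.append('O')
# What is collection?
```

Step-by-step execution trace:
1. try: `collection.append('P')` → collection = ['P']. No exception raised.
2. `except` is skipped.
3. `else` runs (try completed without exception): `collection.append('O')` → collection = ['P', 'O'].
Result: ['P', 'O']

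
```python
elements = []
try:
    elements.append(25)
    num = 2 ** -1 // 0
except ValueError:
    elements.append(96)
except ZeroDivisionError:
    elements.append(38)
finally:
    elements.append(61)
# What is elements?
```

Step-by-step execution trace:
1. try: `elements.append(25)` → elements = [25].
2. `num = 2 ** -1 // 0` raises ZeroDivisionError.
3. `except ValueError` does not match ZeroDivisionError; skipped.
4. `except ZeroDivisionError` matches → `elements.append(38)` → elements = [25, 38].
5. finally always runs: `elements.append(61)` → elements = [25, 38, 61].
Result: [25, 38, 61]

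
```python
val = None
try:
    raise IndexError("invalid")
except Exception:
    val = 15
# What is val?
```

Step-by-step execution trace:
1. `raise IndexError(...)` raises IndexError.
2. `except Exception` matches (IndexError is a subclass of Exception) → val = 15.
Result: 15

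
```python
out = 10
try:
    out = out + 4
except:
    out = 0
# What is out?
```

Step-by-step execution trace:
1. out starts at 10.
2. try: `out = out + 4` → out = 14. No exception raised.
3. `except` is skipped.
Result: 14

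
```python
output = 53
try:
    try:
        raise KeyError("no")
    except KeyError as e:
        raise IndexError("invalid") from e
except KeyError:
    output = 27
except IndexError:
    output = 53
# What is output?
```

Step-by-step execution trace:
1. Inner try raises KeyError; inner `except KeyError as e` catches it.
2. `raise IndexError(...) from e` raises IndexError (KeyError is attached as __cause__, but only IndexError is active).
3. Outer `except KeyError` does not match IndexError; skipped.
4. Outer `except IndexError` matches → output = 53.
Result: 53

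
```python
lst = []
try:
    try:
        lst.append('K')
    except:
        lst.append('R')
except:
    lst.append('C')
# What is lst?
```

Step-by-step execution trace:
1. Inner try: `lst.append('K')` → lst = ['K']. No exception raised.
2. Inner `except` is skipped.
3. Inner try completes normally; outer `except` is skipped.
Result: ['K']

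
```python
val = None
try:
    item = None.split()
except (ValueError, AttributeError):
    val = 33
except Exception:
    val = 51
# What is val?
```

Step-by-step execution trace:
1. `item = None.split()` raises AttributeError.
2. `except (ValueError, AttributeError)` matches (AttributeError is in the tuple) → val = 33.
3. `except Exception` is not reached.
Result: 33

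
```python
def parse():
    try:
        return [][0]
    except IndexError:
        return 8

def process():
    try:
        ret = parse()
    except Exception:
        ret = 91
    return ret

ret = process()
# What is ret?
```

Step-by-step execution trace:
1. `process()` calls `parse()`.
2. In parse: `[][0]` raises IndexError; `except IndexError` catches it → returns 8.
3. In process: `ret = parse()` → ret = 8. No exception reaches process.
4. `except Exception` is skipped; process returns 8.
5. ret = 8.
Result: 8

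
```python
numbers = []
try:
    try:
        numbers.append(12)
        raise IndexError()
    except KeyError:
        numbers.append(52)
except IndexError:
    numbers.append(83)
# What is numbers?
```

Step-by-step execution trace:
1. Inner try: `numbers.append(12)` → numbers = [12].
2. `raise IndexError()` raises IndexError.
3. Inner `except KeyError` does not match IndexError; exception propagates to outer try.
4. Outer `except IndexError` matches → `numbers.append(83)` → numbers = [12, 83].
Result: [12, 83]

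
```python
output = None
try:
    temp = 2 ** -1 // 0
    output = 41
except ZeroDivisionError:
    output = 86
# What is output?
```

Step-by-step execution trace:
1. `temp = 2 ** -1 // 0` raises ZeroDivisionError.
2. `output = 41` is not reached.
3. `except ZeroDivisionError` matches → output = 86.
Result: 86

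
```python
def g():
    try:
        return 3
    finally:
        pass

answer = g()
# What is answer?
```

Step-by-step execution trace:
1. `g()` enters try: `return 3` sets pending return value 3.
2. Before returning, `finally: pass` runs (no effect).
3. g() returns 3 → answer = 3.
Result: 3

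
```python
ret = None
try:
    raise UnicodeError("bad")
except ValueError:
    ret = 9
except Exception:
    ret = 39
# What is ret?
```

Step-by-step execution trace:
1. `raise UnicodeError(...)` raises UnicodeError.
2. `except ValueError` matches (UnicodeError is a subclass of ValueError) → ret = 9.
3. `except Exception` is not reached.
Result: 9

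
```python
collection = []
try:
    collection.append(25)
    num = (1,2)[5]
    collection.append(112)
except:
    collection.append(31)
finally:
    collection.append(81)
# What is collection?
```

Step-by-step execution trace:
1. try: `collection.append(25)` → collection = [25].
2. `num = (1,2)[5]` raises IndexError; `collection.append(112)` is not reached.
3. bare `except` matches → `collection.append(31)` → collection = [25, 31].
4. finally always runs: `collection.append(81)` → collection = [25, 31, 81].
Result: [25, 31, 81]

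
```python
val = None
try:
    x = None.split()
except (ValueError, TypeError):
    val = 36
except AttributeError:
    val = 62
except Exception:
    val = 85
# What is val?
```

Step-by-step execution trace:
1. `x = None.split()` raises AttributeError.
2. `except (ValueError, TypeError)` does not match AttributeError; skipped.
3. `except AttributeError` matches (exact type match) → val = 62.
4. `except Exception` is not reached.
Result: 62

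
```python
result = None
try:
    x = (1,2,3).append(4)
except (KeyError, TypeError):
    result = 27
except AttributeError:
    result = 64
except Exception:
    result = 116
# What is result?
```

Step-by-step execution trace:
1. `x = (1,2,3).append(4)` raises AttributeError.
2. `except (KeyError, TypeError)` does not match AttributeError; skipped.
3. `except AttributeError` matches (exact type match) → result = 64.
4. `except Exception` is not reached.
Result: 64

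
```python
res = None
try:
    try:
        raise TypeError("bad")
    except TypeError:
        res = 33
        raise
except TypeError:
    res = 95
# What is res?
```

Step-by-step execution trace:
1. Inner try: `raise TypeError("bad")` raises TypeError.
2. Inner `except TypeError` matches → res = 33.
3. bare `raise` re-raises the same TypeError.
4. Outer `except TypeError` matches → res = 95.
Result: 95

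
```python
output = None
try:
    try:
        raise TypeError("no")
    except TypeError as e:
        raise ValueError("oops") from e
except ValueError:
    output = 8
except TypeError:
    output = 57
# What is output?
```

Step-by-step execution trace:
1. Inner try raises TypeError; inner `except TypeError as e` catches it.
2. `raise ValueError(...) from e` raises ValueError (TypeError is attached as __cause__, but only ValueError is active).
3. Outer `except ValueError` matches → output = 8.
4. `except TypeError` is not reached.
Result: 8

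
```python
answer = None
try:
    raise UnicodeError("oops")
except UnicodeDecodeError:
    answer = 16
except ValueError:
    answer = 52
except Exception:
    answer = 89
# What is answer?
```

Step-by-step execution trace:
1. `raise UnicodeError(...)` raises UnicodeError.
2. `except UnicodeDecodeError` does not match (UnicodeError is not a subclass of UnicodeDecodeError); skipped.
3. `except ValueError` matches (UnicodeError is a subclass of ValueError) → answer = 52.
4. `except Exception` is not reached.
Result: 52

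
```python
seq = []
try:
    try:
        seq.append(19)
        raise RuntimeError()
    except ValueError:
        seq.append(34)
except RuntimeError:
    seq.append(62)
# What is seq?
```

Step-by-step execution trace:
1. Inner try: `seq.append(19)` → seq = [19].
2. `raise RuntimeError()` raises RuntimeError.
3. Inner `except ValueError` does not match RuntimeError; exception propagates to outer try.
4. Outer `except RuntimeError` matches → `seq.append(62)` → seq = [19, 62].
Result: [19, 62]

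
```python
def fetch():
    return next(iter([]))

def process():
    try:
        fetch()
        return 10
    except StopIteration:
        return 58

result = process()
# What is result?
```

Step-by-step execution trace:
1. `process()` calls `fetch()`.
2. `fetch()` evaluates `next(iter([]))`, which raises StopIteration; it propagates to the caller.
3. `return 10` is not reached.
4. `except StopIteration` in process matches → returns 58.
5. result = 58.
Result: 58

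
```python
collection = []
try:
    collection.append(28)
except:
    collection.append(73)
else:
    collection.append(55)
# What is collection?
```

Step-by-step execution trace:
1. try: `collection.append(28)` → collection = [28]. No exception raised.
2. `except` is skipped.
3. `else` runs (try completed without exception): `collection.append(55)` → collection = [28, 55].
Result: [28, 55]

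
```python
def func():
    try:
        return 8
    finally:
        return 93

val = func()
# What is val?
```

Step-by-step execution trace:
1. `func()` enters try: `return 8` sets pending return value 8.
2. Before returning, `finally: return 93` runs and overrides the pending return.
3. func() returns 93 → val = 93.
Result: 93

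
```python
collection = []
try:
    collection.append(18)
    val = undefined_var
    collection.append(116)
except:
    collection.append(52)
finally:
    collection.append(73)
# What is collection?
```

Step-by-step execution trace:
1. try: `collection.append(18)` → collection = [18].
2. `val = undefined_var` raises NameError; `collection.append(116)` is not reached.
3. bare `except` matches → `collection.append(52)` → collection = [18, 52].
4. finally always runs: `collection.append(73)` → collection = [18, 52, 73].
Result: [18, 52, 73]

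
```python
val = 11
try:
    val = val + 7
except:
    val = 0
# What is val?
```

Step-by-step execution trace:
1. val starts at 11.
2. try: `val = val + 7` → val = 18. No exception raised.
3. `except` is skipped.
Result: 18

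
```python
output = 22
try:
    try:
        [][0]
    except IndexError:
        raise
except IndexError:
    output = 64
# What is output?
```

Step-by-step execution trace:
1. Inner try: `[][0]` raises IndexError.
2. Inner `except IndexError` matches; bare `raise` re-raises the same IndexError.
3. Outer `except IndexError` matches → output = 64.
Result: 64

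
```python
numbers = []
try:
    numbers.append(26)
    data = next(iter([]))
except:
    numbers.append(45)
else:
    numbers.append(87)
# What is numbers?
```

Step-by-step execution trace:
1. try: `numbers.append(26)` → numbers = [26].
2. `data = next(iter([]))` raises StopIteration.
3. bare `except` matches → `numbers.append(45)` → numbers = [26, 45].
4. `else` is skipped (an exception was raised).
Result: [26, 45]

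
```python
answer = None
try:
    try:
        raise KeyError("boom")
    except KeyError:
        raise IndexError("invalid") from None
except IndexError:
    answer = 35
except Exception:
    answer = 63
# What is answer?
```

Step-by-step execution trace:
1. Inner try raises KeyError; inner `except KeyError` catches it.
2. `raise IndexError(...) from None` raises IndexError (from None suppresses __context__, but the active exception is still IndexError).
3. Outer `except IndexError` matches → answer = 35.
4. `except Exception` is not reached.
Result: 35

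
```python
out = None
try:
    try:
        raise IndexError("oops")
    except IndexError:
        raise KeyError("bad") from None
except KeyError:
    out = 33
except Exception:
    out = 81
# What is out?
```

Step-by-step execution trace:
1. Inner try raises IndexError; inner `except IndexError` catches it.
2. `raise KeyError(...) from None` raises KeyError (from None suppresses __context__, but the active exception is still KeyError).
3. Outer `except KeyError` matches → out = 33.
4. `except Exception` is not reached.
Result: 33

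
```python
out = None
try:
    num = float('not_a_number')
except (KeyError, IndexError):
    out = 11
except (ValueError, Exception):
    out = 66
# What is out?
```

Step-by-step execution trace:
1. `num = float('not_a_number')` raises ValueError.
2. `except (KeyError, IndexError)` does not match ValueError; skipped.
3. `except (ValueError, Exception)` matches (ValueError is in the tuple) → out = 66.
Result: 66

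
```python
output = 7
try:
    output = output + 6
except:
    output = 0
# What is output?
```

Step-by-step execution trace:
1. output starts at 7.
2. try: `output = output + 6` → output = 13. No exception raised.
3. `except` is skipped.
Result: 13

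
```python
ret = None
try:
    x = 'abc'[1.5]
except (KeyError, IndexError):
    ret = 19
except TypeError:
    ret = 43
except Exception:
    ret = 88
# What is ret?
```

Step-by-step execution trace:
1. `x = 'abc'[1.5]` raises TypeError.
2. `except (KeyError, IndexError)` does not match TypeError; skipped.
3. `except TypeError` matches (exact type match) → ret = 43.
4. `except Exception` is not reached.
Result: 43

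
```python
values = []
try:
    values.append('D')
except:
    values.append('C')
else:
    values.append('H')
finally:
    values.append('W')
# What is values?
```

Step-by-step execution trace:
1. try: `values.append('D')` → values = ['D']. No exception raised.
2. `except` is skipped.
3. `else` runs: `values.append('H')` → values = ['D', 'H'].
4. `finally` always runs: `values.append('W')` → values = ['D', 'H', 'W'].
Result: ['D', 'H', 'W']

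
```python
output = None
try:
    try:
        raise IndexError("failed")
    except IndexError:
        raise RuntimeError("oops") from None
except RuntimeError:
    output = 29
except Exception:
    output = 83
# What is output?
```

Step-by-step execution trace:
1. Inner try raises IndexError; inner `except IndexError` catches it.
2. `raise RuntimeError(...) from None` raises RuntimeError (from None suppresses __context__, but the active exception is still RuntimeError).
3. Outer `except RuntimeError` matches → output = 29.
4. `except Exception` is not reached.
Result: 29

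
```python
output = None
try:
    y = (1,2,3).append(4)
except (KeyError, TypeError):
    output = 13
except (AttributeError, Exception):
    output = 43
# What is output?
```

Step-by-step execution trace:
1. `y = (1,2,3).append(4)` raises AttributeError.
2. `except (KeyError, TypeError)` does not match AttributeError; skipped.
3. `except (AttributeError, Exception)` matches (AttributeError is in the tuple) → output = 43.
Result: 43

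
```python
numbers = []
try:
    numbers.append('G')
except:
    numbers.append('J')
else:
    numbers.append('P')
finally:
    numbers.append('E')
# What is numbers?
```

Step-by-step execution trace:
1. try: `numbers.append('G')` → numbers = ['G']. No exception raised.
2. `except` is skipped.
3. `else` runs: `numbers.append('P')` → numbers = ['G', 'P'].
4. `finally` always runs: `numbers.append('E')` → numbers = ['G', 'P', 'E'].
Result: ['G', 'P', 'E']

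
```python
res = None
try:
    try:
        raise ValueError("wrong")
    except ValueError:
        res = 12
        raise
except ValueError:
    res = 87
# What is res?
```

Step-by-step execution trace:
1. Inner try: `raise ValueError("wrong")` raises ValueError.
2. Inner `except ValueError` matches → res = 12.
3. bare `raise` re-raises the same ValueError.
4. Outer `except ValueError` matches → res = 87.
Result: 87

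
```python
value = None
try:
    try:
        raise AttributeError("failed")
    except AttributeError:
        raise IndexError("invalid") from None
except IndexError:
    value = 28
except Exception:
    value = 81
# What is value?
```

Step-by-step execution trace:
1. Inner try raises AttributeError; inner `except AttributeError` catches it.
2. `raise IndexError(...) from None` raises IndexError (from None suppresses __context__, but the active exception is still IndexError).
3. Outer `except IndexError` matches → value = 28.
4. `except Exception` is not reached.
Result: 28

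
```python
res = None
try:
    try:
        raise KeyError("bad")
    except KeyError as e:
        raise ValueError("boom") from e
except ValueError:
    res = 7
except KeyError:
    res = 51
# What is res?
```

Step-by-step execution trace:
1. Inner try raises KeyError; inner `except KeyError as e` catches it.
2. `raise ValueError(...) from e` raises ValueError (KeyError is attached as __cause__, but only ValueError is active).
3. Outer `except ValueError` matches → res = 7.
4. `except KeyError` is not reached.
Result: 7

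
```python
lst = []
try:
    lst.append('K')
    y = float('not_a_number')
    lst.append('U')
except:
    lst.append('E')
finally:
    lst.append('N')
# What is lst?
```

Step-by-step execution trace:
1. try: `lst.append('K')` → lst = ['K'].
2. `y = float('not_a_number')` raises ValueError; `lst.append('U')` is not reached.
3. bare `except` matches → `lst.append('E')` → lst = ['K', 'E'].
4. finally always runs: `lst.append('N')` → lst = ['K', 'E', 'N'].
Result: ['K', 'E', 'N']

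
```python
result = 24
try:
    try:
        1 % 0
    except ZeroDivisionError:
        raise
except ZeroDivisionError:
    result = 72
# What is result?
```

Step-by-step execution trace:
1. Inner try: `1 % 0` raises ZeroDivisionError.
2. Inner `except ZeroDivisionError` matches; bare `raise` re-raises the same ZeroDivisionError.
3. Outer `except ZeroDivisionError` matches → result = 72.
Result: 72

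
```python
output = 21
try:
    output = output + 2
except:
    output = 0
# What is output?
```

Step-by-step execution trace:
1. output starts at 21.
2. try: `output = output + 2` → output = 23. No exception raised.
3. `except` is skipped.
Result: 23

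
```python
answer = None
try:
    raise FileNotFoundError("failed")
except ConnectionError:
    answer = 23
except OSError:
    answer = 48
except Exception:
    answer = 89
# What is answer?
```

Step-by-step execution trace:
1. `raise FileNotFoundError(...)` raises FileNotFoundError.
2. `except ConnectionError` does not match (FileNotFoundError is not a subclass of ConnectionError); skipped.
3. `except OSError` matches (FileNotFoundError is a subclass of OSError) → answer = 48.
4. `except Exception` is not reached.
Result: 48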